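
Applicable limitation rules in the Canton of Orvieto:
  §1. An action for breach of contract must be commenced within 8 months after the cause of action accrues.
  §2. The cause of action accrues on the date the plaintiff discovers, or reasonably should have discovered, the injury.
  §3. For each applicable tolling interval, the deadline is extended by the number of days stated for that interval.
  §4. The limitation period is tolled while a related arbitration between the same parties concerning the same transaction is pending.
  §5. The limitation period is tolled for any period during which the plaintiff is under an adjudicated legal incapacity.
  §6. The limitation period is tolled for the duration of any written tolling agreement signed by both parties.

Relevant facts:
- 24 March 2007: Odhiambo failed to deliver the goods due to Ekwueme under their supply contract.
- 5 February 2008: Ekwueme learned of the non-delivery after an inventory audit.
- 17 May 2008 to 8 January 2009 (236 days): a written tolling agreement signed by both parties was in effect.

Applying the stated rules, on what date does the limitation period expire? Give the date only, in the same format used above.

29 May 2009

Under the discovery rule, the claim accrued on 5 February 2008, when Ekwueme discovered the injury — not on the 24 March 2007 date of the underlying act.
Adding the 8 months base period to 5 February 2008 gives a deadline of 5 October 2008, before any tolling.
The period was tolled for 236 days by the written tolling agreement (17 May 2008 to 8 January 2009), pushing the deadline to 29 May 2009.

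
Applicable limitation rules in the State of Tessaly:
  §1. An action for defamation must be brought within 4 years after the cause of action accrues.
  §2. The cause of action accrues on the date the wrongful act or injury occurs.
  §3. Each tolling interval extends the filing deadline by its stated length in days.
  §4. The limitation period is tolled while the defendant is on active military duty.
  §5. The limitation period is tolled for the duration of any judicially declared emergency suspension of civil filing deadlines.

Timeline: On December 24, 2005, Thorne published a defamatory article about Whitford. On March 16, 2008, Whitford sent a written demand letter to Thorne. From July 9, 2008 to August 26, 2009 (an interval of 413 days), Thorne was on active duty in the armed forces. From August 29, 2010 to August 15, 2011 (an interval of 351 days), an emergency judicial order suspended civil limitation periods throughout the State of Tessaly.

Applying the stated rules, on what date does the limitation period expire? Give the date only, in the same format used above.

The claim accrued on December 24, 2005, when the wrongful act occurred.
Adding the 4 years base period to December 24, 2005 gives a deadline of December 24, 2009, before any tolling.
The period was tolled for 413 days by the defendant's active military service (July 9, 2008 to August 26, 2009), pushing the deadline to February 10, 2011.
Because the emergency suspension of filing deadlines ran from August 29, 2010 to August 15, 2011, the deadline is extended by 351 days to January 27, 2012.
The other events in the timeline have no effect on the limitation period under the stated rules.

January 27, 2012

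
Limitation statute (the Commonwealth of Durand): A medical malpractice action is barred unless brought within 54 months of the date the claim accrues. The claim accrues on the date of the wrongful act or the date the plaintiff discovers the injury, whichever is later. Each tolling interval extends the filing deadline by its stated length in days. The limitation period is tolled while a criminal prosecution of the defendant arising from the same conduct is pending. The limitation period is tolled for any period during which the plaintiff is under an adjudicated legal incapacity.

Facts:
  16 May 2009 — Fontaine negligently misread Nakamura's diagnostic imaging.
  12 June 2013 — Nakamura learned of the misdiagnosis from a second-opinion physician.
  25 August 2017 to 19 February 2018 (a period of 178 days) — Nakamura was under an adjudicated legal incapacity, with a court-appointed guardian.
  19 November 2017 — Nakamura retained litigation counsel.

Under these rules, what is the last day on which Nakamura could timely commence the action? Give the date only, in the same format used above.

The claim accrued on 12 June 2013 — the later of the 16 May 2009 act and the 12 June 2013 discovery.
54 months from 12 June 2013 is 12 December 2017.
The plaintiff's legal incapacity from 25 August 2017 to 19 February 2018 tolled the period for 178 days, extending the deadline to 8 June 2018.
None of the other events listed affects the running of the period under the stated rules.

8 June 2018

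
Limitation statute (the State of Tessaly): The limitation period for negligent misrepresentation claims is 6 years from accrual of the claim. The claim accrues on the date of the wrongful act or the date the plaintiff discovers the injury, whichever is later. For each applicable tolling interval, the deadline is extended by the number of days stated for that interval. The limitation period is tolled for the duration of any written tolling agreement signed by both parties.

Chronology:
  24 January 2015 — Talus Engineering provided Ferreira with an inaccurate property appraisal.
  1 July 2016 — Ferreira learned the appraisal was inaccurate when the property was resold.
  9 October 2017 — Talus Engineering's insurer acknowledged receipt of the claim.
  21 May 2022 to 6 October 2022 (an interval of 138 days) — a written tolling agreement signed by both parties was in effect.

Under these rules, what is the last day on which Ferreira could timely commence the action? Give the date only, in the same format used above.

Taking the later of the act (24 January 2015) and discovery (1 July 2016), the claim accrued on 1 July 2016.
The untolled deadline — 6 years after 1 July 2016 — is 1 July 2022.
The period was tolled for 138 days by the written tolling agreement (21 May 2022 to 6 October 2022), pushing the deadline to 16 November 2022.
Nothing else in the chronology tolls or restarts the period.

16 November 2022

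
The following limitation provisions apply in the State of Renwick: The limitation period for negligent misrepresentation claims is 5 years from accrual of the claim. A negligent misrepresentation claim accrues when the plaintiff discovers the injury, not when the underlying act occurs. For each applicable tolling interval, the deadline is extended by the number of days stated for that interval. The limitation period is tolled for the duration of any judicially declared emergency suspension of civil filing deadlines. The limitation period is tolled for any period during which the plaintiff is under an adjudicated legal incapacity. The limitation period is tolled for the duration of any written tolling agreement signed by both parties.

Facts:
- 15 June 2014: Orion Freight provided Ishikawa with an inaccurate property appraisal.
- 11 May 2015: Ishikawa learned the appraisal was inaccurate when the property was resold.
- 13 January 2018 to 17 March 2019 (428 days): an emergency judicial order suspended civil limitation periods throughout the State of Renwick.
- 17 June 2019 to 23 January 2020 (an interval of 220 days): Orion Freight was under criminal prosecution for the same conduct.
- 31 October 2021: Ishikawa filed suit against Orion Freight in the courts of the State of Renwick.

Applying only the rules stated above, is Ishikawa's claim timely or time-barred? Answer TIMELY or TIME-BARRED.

TIME-BARRED

Under the discovery rule, the claim accrued on 11 May 2015, when Ishikawa discovered the injury — not on the 15 June 2014 date of the underlying act.
Adding the 5 years base period to 11 May 2015 gives a deadline of 11 May 2020, before any tolling.
The period was tolled for 428 days by the emergency suspension of filing deadlines (13 January 2018 to 17 March 2019), pushing the deadline to 13 July 2021.
No stated provision tolls the period for a criminal prosecution, so the interval from 17 June 2019 to 23 January 2020 has no effect on the deadline.
The 31 October 2021 filing falls after the 13 July 2021 deadline; the claim is time-barred.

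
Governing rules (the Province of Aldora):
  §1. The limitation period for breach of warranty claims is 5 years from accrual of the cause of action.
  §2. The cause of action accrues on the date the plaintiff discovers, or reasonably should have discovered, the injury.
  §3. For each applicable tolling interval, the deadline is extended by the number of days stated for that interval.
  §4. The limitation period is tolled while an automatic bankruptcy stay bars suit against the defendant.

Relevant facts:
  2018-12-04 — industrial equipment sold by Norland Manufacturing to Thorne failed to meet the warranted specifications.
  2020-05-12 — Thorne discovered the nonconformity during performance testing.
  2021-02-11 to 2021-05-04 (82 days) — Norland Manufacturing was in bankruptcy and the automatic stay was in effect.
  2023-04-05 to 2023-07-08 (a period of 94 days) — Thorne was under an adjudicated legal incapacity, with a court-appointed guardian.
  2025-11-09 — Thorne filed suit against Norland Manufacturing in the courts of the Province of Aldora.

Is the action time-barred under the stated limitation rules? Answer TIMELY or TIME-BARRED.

TIME-BARRED

Accrual is tied to discovery, so the period began on 2020-05-12 rather than on 2018-12-04 when the act occurred.
5 years from 2020-05-12 is 2025-05-12.
Because the automatic bankruptcy stay ran from 2021-02-11 to 2021-05-04, the deadline is extended by 82 days to 2025-08-02.
The plaintiff's legal incapacity from 2023-04-05 to 2023-07-08 does not toll the period, because no stated rule makes the plaintiff's incapacity a tolling event.
The 2025-11-09 filing falls after the 2025-08-02 deadline; the claim is time-barred.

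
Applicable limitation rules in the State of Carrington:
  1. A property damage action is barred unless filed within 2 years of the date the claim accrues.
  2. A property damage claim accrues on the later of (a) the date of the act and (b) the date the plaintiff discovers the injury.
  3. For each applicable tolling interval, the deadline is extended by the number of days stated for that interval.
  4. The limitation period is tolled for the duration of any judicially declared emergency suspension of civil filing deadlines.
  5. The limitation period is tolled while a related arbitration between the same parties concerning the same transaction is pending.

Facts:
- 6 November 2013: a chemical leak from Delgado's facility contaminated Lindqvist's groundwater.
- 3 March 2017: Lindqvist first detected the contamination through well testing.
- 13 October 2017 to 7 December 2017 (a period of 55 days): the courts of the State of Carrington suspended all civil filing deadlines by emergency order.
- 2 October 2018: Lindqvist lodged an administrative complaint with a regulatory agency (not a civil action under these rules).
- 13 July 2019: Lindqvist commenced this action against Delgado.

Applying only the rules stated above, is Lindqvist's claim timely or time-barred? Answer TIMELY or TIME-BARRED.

Because discovery on 3 March 2017 post-dates the 6 November 2013 act, accrual under the later-of rule falls on 3 March 2017.
2 years from 3 March 2017 is 3 March 2019.
The emergency suspension of filing deadlines from 13 October 2017 to 7 December 2017 tolled the period for 55 days, extending the deadline to 27 April 2019.
None of the other events listed affects the running of the period under the stated rules.
Lindqvist filed on 13 July 2019, after the 27 April 2019 deadline, so the action is time-barred.

TIME-BARRED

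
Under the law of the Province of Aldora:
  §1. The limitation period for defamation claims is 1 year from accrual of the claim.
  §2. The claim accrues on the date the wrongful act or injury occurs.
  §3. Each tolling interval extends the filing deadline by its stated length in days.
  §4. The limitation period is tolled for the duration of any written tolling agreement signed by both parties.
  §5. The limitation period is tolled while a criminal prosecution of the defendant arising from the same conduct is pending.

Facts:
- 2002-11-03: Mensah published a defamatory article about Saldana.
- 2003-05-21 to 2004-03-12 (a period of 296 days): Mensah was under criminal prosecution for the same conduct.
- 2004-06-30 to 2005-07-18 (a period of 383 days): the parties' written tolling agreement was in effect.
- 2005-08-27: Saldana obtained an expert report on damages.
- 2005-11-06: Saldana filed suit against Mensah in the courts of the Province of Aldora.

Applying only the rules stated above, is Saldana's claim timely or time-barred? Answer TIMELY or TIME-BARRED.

The limitation period began to run on 2002-11-03.
1 year from 2002-11-03 is 2003-11-03.
The pending criminal prosecution from 2003-05-21 to 2004-03-12 tolled the period for 296 days, extending the deadline to 2004-08-25.
The written tolling agreement from 2004-06-30 to 2005-07-18 tolled the period for 383 days, extending the deadline to 2005-09-12.
The other events in the timeline have no effect on the limitation period under the stated rules.
Saldana filed on 2005-11-06, after the 2005-09-12 deadline, so the action is time-barred.

TIME-BARRED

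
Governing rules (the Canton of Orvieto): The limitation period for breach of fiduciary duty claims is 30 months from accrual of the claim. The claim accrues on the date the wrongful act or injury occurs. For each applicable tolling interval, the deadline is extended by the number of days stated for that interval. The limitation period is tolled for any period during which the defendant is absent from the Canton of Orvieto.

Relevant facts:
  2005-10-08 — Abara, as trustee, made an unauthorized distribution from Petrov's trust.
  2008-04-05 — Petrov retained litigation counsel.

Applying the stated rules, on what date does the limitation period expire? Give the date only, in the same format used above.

2008-04-08

The claim accrued on 2005-10-08, when the wrongful act occurred.
The untolled deadline — 30 months after 2005-10-08 — is 2008-04-08.
The other events in the timeline have no effect on the limitation period under the stated rules.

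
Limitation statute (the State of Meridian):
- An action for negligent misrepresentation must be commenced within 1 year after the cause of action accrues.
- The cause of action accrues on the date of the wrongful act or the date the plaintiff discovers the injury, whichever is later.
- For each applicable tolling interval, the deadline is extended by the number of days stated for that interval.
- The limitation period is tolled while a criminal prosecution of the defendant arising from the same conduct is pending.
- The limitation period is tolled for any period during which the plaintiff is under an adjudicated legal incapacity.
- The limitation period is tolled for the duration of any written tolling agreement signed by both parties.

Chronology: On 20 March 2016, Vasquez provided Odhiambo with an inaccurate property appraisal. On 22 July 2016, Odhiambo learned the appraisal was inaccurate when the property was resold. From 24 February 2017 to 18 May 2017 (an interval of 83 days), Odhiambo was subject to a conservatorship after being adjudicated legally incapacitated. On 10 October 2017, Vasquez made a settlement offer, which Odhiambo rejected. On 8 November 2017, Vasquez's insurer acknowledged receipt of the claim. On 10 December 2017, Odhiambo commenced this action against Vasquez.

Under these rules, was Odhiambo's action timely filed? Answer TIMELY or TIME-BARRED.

The claim accrued on 22 July 2016 — the later of the 20 March 2016 act and the 22 July 2016 discovery.
Adding the 1 year base period to 22 July 2016 gives a deadline of 22 July 2017, before any tolling.
Because the plaintiff's legal incapacity ran from 24 February 2017 to 18 May 2017, the deadline is extended by 83 days to 13 October 2017.
The other events in the timeline have no effect on the limitation period under the stated rules.
Filing on 10 December 2017 missed the 13 October 2017 deadline — the action is time-barred.

TIME-BARRED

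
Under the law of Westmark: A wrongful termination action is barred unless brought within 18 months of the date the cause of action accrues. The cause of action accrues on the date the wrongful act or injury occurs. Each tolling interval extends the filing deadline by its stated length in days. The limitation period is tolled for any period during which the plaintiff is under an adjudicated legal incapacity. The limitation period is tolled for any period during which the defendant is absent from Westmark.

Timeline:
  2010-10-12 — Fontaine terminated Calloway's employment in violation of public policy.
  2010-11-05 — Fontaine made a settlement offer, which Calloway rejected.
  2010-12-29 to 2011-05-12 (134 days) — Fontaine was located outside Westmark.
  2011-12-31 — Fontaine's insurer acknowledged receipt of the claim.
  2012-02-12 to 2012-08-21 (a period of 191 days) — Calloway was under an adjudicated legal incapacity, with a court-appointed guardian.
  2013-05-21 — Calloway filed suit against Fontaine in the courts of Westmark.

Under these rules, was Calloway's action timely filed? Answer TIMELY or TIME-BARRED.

TIME-BARRED

The claim accrued on 2010-10-12, when the wrongful act occurred.
The untolled deadline — 18 months after 2010-10-12 — is 2012-04-12.
The period was tolled for 134 days by the defendant's absence from the jurisdiction (2010-12-29 to 2011-05-12), pushing the deadline to 2012-08-24.
The plaintiff's legal incapacity from 2012-02-12 to 2012-08-21 tolled the period for 191 days, extending the deadline to 2013-03-03.
The other events in the timeline have no effect on the limitation period under the stated rules.
Calloway filed on 2013-05-21, after the 2013-03-03 deadline, so the action is time-barred.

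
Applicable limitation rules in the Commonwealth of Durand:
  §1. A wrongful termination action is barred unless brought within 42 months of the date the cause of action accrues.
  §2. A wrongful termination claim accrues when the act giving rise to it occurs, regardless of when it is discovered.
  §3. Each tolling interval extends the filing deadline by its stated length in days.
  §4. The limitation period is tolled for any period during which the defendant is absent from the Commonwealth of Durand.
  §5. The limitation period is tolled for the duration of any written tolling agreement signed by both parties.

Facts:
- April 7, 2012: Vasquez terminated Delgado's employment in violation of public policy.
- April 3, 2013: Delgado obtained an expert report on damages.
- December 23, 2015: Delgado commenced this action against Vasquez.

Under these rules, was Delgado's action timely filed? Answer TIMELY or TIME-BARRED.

TIME-BARRED

The limitation period began to run on April 7, 2012.
42 months from April 7, 2012 is October 7, 2015.
None of the other events listed affects the running of the period under the stated rules.
Filing on December 23, 2015 missed the October 7, 2015 deadline — the action is time-barred.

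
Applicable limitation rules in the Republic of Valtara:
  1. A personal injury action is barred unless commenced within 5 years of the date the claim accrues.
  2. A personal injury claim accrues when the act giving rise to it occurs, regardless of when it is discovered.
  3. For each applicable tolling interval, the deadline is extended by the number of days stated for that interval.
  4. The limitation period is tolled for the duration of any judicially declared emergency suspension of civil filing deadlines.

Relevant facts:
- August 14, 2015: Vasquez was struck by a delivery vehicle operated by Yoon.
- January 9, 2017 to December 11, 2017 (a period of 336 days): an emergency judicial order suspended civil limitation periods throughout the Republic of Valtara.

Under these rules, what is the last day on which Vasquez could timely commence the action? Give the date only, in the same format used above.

July 16, 2021

The limitation period began to run on August 14, 2015.
5 years from August 14, 2015 is August 14, 2020.
The emergency suspension of filing deadlines from January 9, 2017 to December 11, 2017 tolled the period for 336 days, extending the deadline to July 16, 2021.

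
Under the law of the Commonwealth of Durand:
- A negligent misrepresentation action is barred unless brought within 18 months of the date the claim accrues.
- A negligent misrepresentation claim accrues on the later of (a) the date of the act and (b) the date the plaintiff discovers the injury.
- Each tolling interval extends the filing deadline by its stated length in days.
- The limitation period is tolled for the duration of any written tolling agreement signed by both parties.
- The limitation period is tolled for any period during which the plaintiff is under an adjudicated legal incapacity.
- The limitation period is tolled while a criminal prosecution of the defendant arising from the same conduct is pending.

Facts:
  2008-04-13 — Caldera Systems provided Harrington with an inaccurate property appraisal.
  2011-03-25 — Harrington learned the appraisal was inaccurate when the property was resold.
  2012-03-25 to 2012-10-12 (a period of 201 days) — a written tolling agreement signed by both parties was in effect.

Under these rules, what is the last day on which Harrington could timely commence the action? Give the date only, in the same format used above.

The claim accrued on 2011-03-25 — the later of the 2008-04-13 act and the 2011-03-25 discovery.
18 months from 2011-03-25 is 2012-09-25.
The period was tolled for 201 days by the written tolling agreement (2012-03-25 to 2012-10-12), pushing the deadline to 2013-04-14.

2013-04-14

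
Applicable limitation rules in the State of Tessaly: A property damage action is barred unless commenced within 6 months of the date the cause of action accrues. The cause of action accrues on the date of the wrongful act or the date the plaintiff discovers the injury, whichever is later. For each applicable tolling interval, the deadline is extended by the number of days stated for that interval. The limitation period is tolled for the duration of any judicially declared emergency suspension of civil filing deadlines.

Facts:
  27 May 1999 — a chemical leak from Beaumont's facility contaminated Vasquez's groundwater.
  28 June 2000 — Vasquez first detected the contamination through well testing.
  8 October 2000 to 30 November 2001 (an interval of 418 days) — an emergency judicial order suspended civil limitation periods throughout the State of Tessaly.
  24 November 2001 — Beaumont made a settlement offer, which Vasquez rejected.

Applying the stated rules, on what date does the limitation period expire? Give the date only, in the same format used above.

Taking the later of the act (27 May 1999) and discovery (28 June 2000), the claim accrued on 28 June 2000.
The untolled deadline — 6 months after 28 June 2000 — is 28 December 2000.
The emergency suspension of filing deadlines from 8 October 2000 to 30 November 2001 tolled the period for 418 days, extending the deadline to 19 February 2002.
The other events in the timeline have no effect on the limitation period under the stated rules.

19 February 2002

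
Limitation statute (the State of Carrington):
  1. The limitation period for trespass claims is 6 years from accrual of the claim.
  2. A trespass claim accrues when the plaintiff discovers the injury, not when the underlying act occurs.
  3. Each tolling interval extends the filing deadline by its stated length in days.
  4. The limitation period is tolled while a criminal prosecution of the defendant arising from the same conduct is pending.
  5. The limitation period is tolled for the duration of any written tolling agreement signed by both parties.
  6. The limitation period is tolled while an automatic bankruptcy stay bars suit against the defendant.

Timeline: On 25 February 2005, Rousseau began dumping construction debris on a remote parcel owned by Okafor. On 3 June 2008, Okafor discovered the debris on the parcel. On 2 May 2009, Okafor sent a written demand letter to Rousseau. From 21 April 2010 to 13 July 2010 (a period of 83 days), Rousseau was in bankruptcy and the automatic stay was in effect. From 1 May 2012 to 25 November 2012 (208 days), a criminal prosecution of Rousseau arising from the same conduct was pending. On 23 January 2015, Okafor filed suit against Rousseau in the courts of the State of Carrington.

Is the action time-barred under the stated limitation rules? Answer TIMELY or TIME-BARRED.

The claim did not accrue until Okafor discovered the injury on 3 June 2008; the 25 February 2005 act date does not start the clock under the stated rule.
The untolled deadline — 6 years after 3 June 2008 — is 3 June 2014.
Because the automatic bankruptcy stay ran from 21 April 2010 to 13 July 2010, the deadline is extended by 83 days to 25 August 2014.
The pending criminal prosecution from 1 May 2012 to 25 November 2012 tolled the period for 208 days, extending the deadline to 21 March 2015.
None of the other events listed affects the running of the period under the stated rules.
Filing on 23 January 2015 beat the 21 March 2015 deadline — the action is timely.

TIMELY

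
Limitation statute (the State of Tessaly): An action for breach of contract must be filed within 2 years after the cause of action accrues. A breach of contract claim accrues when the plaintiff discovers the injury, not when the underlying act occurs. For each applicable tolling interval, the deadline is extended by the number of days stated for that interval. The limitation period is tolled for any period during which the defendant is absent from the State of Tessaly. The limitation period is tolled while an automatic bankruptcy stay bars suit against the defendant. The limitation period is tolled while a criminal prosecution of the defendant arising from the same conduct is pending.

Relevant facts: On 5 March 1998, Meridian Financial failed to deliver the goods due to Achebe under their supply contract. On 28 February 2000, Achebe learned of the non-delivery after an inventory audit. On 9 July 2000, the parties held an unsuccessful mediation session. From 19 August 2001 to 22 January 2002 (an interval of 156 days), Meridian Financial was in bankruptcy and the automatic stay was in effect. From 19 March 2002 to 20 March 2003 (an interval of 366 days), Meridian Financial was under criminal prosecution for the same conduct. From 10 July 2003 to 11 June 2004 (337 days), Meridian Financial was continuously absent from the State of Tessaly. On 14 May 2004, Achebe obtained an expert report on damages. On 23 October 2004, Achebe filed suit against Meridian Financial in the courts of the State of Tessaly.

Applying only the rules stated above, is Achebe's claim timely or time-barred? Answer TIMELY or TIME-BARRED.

Under the discovery rule, the claim accrued on 28 February 2000, when Achebe discovered the injury — not on the 5 March 1998 date of the underlying act.
The untolled deadline — 2 years after 28 February 2000 — is 28 February 2002.
The automatic bankruptcy stay from 19 August 2001 to 22 January 2002 tolled the period for 156 days, extending the deadline to 3 August 2002.
Because the pending criminal prosecution ran from 19 March 2002 to 20 March 2003, the deadline is extended by 366 days to 4 August 2003.
Because the defendant's absence from the jurisdiction ran from 10 July 2003 to 11 June 2004, the deadline is extended by 337 days to 6 July 2004.
None of the other events listed affects the running of the period under the stated rules.
Filing on 23 October 2004 missed the 6 July 2004 deadline — the action is time-barred.

TIME-BARRED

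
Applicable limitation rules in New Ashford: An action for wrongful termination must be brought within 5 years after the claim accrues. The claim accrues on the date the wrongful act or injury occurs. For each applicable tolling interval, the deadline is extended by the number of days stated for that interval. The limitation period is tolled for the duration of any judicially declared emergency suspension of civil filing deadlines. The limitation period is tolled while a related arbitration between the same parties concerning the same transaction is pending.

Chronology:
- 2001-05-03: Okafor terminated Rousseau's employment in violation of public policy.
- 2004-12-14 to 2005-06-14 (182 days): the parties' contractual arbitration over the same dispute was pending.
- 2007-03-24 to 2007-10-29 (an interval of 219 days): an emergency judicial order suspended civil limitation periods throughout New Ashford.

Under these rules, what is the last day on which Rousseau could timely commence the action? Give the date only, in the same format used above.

2006-11-01

The claim accrued on 2001-05-03, the date of the act.
5 years from 2001-05-03 is 2006-05-03.
Because the pending related arbitration ran from 2004-12-14 to 2005-06-14, the deadline is extended by 182 days to 2006-11-01.
The emergency suspension of filing deadlines from 2007-03-24 to 2007-10-29 began after the period had already run on 2006-11-01, so it has no tolling effect.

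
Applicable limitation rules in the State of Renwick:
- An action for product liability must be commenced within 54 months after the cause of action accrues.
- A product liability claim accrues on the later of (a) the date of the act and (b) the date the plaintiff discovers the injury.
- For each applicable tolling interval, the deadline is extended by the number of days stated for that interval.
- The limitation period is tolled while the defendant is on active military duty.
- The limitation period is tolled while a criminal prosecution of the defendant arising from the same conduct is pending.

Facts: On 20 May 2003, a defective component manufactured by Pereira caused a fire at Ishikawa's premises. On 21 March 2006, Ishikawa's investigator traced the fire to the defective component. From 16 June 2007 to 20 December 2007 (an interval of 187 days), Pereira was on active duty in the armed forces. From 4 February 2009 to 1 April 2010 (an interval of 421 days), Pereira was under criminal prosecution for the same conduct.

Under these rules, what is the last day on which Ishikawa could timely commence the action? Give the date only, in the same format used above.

21 May 2012

Because discovery on 21 March 2006 post-dates the 20 May 2003 act, accrual under the later-of rule falls on 21 March 2006.
54 months from 21 March 2006 is 21 September 2010.
The defendant's active military service from 16 June 2007 to 20 December 2007 tolled the period for 187 days, extending the deadline to 27 March 2011.
Because the pending criminal prosecution ran from 4 February 2009 to 1 April 2010, the deadline is extended by 421 days to 21 May 2012.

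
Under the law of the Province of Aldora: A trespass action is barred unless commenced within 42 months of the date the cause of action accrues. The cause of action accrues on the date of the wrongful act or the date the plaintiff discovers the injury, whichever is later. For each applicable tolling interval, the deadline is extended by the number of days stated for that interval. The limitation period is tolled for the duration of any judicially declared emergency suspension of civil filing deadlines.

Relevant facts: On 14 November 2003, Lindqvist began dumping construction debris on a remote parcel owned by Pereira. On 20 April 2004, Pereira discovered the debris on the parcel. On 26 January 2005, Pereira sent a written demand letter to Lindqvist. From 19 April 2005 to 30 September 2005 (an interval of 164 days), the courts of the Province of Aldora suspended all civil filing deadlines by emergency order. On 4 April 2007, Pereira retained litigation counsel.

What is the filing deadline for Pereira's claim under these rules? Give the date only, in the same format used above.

Taking the later of the act (14 November 2003) and discovery (20 April 2004), the claim accrued on 20 April 2004.
42 months from 20 April 2004 is 20 October 2007.
The emergency suspension of filing deadlines from 19 April 2005 to 30 September 2005 tolled the period for 164 days, extending the deadline to 1 April 2008.
None of the other events listed affects the running of the period under the stated rules.

1 April 2008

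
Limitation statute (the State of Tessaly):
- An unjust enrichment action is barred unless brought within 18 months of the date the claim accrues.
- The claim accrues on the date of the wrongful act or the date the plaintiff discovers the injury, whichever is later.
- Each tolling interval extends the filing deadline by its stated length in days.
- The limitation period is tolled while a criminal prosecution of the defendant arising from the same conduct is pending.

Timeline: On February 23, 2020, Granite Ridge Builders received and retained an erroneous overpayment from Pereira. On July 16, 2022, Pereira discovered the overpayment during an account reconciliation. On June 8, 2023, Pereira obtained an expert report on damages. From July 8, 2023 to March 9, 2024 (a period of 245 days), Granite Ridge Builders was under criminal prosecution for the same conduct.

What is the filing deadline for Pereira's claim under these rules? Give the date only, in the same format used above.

September 17, 2024

Taking the later of the act (February 23, 2020) and discovery (July 16, 2022), the claim accrued on July 16, 2022.
The untolled deadline — 18 months after July 16, 2022 — is January 16, 2024.
Because the pending criminal prosecution ran from July 8, 2023 to March 9, 2024, the deadline is extended by 245 days to September 17, 2024.
None of the other events listed affects the running of the period under the stated rules.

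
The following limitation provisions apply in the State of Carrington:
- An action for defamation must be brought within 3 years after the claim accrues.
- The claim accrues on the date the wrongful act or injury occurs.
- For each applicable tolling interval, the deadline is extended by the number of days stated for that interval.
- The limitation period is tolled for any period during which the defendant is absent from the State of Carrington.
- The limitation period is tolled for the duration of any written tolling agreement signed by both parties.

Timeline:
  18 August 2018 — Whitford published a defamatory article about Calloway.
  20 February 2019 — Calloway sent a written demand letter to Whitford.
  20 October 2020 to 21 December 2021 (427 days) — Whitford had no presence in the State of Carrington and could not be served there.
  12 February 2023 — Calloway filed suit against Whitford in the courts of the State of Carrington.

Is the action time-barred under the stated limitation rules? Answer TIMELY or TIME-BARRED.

TIME-BARRED

The claim accrued on 18 August 2018, the date of the act.
3 years from 18 August 2018 is 18 August 2021.
The defendant's absence from the jurisdiction from 20 October 2020 to 21 December 2021 tolled the period for 427 days, extending the deadline to 19 October 2022.
Nothing else in the chronology tolls or restarts the period.
The 12 February 2023 filing falls after the 19 October 2022 deadline; the claim is time-barred.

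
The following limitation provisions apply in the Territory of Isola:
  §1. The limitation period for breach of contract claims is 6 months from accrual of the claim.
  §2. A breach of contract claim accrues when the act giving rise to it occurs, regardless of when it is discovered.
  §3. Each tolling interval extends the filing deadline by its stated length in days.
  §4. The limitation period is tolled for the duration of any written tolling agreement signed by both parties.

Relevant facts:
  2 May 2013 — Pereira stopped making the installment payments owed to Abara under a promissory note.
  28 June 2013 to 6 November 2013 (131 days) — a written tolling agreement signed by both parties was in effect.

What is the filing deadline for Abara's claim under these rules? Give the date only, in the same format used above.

13 March 2014

The claim accrued on 2 May 2013, the date of the act.
6 months from 2 May 2013 is 2 November 2013.
Because the written tolling agreement ran from 28 June 2013 to 6 November 2013, the deadline is extended by 131 days to 13 March 2014.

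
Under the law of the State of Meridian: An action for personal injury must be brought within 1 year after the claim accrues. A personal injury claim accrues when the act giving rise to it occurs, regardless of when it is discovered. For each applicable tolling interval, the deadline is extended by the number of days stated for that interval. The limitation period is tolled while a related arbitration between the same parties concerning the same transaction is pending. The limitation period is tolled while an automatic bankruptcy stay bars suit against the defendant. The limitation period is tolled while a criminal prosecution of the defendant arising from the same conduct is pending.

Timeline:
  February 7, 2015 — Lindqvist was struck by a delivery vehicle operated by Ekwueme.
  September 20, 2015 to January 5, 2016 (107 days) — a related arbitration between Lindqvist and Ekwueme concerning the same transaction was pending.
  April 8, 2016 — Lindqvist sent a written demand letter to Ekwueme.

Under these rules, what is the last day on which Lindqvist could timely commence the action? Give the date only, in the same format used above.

The claim accrued on February 7, 2015, when the wrongful act occurred.
The untolled deadline — 1 year after February 7, 2015 — is February 7, 2016.
The pending related arbitration from September 20, 2015 to January 5, 2016 tolled the period for 107 days, extending the deadline to May 24, 2016.
None of the other events listed affects the running of the period under the stated rules.

May 24, 2016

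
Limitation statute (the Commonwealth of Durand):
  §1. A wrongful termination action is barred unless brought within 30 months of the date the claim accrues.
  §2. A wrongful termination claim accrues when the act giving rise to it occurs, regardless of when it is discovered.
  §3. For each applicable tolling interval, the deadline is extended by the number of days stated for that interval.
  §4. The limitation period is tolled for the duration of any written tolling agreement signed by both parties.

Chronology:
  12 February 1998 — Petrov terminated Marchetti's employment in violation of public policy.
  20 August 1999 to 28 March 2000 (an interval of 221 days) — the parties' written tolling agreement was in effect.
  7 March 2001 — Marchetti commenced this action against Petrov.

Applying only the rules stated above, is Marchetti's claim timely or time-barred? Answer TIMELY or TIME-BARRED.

TIMELY

The claim accrued on 12 February 1998, when the wrongful act occurred.
30 months from 12 February 1998 is 12 August 2000.
Because the written tolling agreement ran from 20 August 1999 to 28 March 2000, the deadline is extended by 221 days to 21 March 2001.
The 7 March 2001 filing precedes the 21 March 2001 deadline; the claim is timely.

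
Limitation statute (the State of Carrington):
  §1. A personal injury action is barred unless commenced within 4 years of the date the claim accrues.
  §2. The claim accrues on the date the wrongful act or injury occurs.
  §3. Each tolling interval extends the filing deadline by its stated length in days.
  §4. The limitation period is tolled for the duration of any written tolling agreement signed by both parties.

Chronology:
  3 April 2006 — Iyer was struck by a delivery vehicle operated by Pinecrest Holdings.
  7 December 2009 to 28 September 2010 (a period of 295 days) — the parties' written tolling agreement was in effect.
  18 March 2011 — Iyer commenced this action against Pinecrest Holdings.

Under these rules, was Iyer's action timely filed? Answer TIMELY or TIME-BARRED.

The claim accrued on 3 April 2006, when the wrongful act occurred.
Adding the 4 years base period to 3 April 2006 gives a deadline of 3 April 2010, before any tolling.
The period was tolled for 295 days by the written tolling agreement (7 December 2009 to 28 September 2010), pushing the deadline to 23 January 2011.
Filing on 18 March 2011 missed the 23 January 2011 deadline — the action is time-barred.

TIME-BARRED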